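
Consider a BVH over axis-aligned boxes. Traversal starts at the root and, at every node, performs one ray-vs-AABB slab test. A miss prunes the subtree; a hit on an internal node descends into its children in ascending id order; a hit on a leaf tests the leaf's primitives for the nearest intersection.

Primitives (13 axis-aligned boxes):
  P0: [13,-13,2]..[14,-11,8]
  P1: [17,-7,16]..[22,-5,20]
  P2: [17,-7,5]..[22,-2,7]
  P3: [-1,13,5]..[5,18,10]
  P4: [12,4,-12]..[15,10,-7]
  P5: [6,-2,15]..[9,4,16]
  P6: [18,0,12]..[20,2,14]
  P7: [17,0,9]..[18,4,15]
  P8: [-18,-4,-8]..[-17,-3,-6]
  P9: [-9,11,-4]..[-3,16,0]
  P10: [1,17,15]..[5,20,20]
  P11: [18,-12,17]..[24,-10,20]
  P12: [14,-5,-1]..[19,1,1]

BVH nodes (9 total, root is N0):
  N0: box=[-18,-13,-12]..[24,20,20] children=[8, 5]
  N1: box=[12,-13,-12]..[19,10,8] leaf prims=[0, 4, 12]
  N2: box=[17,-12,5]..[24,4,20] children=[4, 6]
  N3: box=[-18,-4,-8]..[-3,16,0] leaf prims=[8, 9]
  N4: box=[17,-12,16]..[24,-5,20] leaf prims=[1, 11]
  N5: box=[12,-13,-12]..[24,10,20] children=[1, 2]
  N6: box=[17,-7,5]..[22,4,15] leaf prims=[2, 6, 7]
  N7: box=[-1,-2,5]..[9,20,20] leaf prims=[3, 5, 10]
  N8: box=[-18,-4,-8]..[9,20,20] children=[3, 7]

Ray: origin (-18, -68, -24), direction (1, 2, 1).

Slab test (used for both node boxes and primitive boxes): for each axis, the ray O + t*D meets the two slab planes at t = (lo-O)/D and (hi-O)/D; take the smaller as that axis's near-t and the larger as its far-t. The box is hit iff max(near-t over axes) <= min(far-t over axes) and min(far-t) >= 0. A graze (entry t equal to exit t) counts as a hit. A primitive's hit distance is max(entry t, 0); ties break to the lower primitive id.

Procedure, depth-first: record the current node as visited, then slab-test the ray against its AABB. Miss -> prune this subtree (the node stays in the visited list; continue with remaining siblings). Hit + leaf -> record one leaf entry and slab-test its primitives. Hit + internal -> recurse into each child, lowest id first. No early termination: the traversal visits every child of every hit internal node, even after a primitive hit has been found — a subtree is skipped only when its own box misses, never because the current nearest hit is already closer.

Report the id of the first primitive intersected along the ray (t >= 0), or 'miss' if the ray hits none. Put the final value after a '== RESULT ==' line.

Trace the traversal:
N0 x:[0,42] y:[55/2,44] z:[12,44] -> hit [55/2,42], descend [5, 8]
  N5 x:[30,42] y:[55/2,39] z:[12,44] -> hit [30,39], descend [1, 2]
    N1 x:[30,37] y:[55/2,39] z:[12,32] -> hit [30,32] leaf, test {P0(miss), P4(miss), P12(miss)}
    N2 x:[35,42] y:[28,36] z:[29,44] -> hit [35,36], descend [4, 6]
      N4 x:[35,42] y:[28,63/2] z:[40,44] -> miss, prune
      N6 x:[35,40] y:[61/2,36] z:[29,39] -> hit [35,36] leaf, test {P2(miss), P6(miss), P7@t=35}
  N8 x:[0,27] y:[32,44] z:[16,44] -> miss, prune

order=[0, 5, 1, 2, 4, 6, 8]  |boxes|=7  |leaves|=2  hit=P7

== RESULT ==
7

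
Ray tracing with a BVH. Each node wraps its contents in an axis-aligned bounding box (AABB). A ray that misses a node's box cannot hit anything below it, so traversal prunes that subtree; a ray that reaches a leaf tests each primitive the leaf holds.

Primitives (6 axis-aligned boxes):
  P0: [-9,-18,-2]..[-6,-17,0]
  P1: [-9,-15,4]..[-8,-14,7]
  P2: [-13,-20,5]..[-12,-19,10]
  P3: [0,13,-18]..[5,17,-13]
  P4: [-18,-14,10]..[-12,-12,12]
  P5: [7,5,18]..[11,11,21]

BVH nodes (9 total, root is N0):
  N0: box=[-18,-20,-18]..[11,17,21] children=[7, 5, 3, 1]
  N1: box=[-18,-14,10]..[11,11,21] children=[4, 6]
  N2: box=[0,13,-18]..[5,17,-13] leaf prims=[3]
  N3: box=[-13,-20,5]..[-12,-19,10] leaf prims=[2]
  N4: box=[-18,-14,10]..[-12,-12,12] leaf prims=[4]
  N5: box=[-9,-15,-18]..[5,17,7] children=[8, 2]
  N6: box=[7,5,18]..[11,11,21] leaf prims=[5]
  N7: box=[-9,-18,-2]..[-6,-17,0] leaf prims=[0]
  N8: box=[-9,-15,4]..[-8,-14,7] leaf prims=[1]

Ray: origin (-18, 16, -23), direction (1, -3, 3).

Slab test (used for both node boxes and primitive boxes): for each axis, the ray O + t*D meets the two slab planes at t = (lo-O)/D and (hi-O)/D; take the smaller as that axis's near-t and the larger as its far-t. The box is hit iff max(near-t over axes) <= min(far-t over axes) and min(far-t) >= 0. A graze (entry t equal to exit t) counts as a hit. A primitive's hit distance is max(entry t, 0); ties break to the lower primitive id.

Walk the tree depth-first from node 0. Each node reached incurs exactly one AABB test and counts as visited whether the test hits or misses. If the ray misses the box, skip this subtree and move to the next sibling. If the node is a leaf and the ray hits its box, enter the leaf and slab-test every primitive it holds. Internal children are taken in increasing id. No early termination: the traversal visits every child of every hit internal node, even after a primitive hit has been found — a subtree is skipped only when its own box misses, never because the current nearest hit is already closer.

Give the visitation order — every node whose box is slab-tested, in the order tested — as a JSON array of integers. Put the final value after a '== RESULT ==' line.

Walk:
N0 x:[0,29] y:[-1/3,12] z:[5/3,44/3] -> hit [5/3,12], descend [1, 3, 5, 7]
  N1 x:[0,29] y:[5/3,10] z:[11,44/3] -> miss, prune
  N3 x:[5,6] y:[35/3,12] z:[28/3,11] -> miss, prune
  N5 x:[9,23] y:[-1/3,31/3] z:[5/3,10] -> hit [9,10], descend [2, 8]
    N2 x:[18,23] y:[-1/3,1] z:[5/3,10/3] -> miss, prune
    N8 x:[9,10] y:[10,31/3] z:[9,10] -> hit [10,10] leaf, test {P1@t=10}
  N7 x:[9,12] y:[11,34/3] z:[7,23/3] -> miss, prune

Summary -> nodes [0, 1, 3, 5, 2, 8, 7]; box-tests=7; leaf-entries=1; first=P1

== RESULT ==
[0, 1, 3, 5, 2, 8, 7]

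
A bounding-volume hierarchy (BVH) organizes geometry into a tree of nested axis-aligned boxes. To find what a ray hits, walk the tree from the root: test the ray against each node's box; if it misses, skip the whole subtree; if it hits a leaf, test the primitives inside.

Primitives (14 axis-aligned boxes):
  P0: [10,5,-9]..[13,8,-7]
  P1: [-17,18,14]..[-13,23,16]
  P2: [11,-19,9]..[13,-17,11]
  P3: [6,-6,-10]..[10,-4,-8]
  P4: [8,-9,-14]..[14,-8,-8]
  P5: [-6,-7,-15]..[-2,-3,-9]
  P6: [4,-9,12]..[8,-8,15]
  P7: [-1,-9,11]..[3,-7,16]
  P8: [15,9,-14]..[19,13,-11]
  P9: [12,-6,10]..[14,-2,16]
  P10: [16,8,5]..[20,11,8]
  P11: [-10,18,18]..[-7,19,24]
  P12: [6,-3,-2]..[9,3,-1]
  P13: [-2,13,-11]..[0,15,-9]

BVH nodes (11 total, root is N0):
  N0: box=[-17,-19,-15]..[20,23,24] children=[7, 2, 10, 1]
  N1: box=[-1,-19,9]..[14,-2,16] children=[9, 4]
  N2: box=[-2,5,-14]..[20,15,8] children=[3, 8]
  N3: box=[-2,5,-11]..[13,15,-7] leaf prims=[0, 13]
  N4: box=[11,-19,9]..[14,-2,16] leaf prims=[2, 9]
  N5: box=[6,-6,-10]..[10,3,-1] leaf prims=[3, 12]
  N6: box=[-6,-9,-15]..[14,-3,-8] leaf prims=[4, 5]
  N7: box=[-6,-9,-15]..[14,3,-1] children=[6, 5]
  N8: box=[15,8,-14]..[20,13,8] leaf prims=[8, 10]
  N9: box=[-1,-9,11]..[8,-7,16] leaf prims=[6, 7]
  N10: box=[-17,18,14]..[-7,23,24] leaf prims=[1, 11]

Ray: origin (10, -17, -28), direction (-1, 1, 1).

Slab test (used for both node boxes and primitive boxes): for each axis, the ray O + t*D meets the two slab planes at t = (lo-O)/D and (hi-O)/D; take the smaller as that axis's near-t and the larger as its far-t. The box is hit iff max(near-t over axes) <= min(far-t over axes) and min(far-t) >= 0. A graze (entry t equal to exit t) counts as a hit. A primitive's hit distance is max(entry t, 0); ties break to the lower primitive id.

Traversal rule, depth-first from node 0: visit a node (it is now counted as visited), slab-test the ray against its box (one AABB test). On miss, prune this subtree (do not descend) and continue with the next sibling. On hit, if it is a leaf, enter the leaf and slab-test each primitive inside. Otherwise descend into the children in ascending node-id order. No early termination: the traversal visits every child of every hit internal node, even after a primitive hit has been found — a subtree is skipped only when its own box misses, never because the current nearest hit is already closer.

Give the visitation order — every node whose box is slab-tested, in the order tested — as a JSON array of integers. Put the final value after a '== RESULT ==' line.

Trace the traversal:
N0 x:[-10,27] y:[-2,40] z:[13,52] -> hit [13,27], descend [1, 2, 7, 10]
  N1 x:[-4,11] y:[-2,15] z:[37,44] -> miss, prune
  N2 x:[-10,12] y:[22,32] z:[14,36] -> miss, prune
  N7 x:[-4,16] y:[8,20] z:[13,27] -> hit [13,16], descend [5, 6]
    N5 x:[0,4] y:[11,20] z:[18,27] -> miss, prune
    N6 x:[-4,16] y:[8,14] z:[13,20] -> hit [13,14] leaf, test {P4(miss), P5@t=13}
  N10 x:[17,27] y:[35,40] z:[42,52] -> miss, prune

Visited [0, 1, 2, 7, 5, 6, 10]. Tests: 7 box, 1 leaf. Nearest: P5.

== RESULT ==
[0, 1, 2, 7, 5, 6, 10]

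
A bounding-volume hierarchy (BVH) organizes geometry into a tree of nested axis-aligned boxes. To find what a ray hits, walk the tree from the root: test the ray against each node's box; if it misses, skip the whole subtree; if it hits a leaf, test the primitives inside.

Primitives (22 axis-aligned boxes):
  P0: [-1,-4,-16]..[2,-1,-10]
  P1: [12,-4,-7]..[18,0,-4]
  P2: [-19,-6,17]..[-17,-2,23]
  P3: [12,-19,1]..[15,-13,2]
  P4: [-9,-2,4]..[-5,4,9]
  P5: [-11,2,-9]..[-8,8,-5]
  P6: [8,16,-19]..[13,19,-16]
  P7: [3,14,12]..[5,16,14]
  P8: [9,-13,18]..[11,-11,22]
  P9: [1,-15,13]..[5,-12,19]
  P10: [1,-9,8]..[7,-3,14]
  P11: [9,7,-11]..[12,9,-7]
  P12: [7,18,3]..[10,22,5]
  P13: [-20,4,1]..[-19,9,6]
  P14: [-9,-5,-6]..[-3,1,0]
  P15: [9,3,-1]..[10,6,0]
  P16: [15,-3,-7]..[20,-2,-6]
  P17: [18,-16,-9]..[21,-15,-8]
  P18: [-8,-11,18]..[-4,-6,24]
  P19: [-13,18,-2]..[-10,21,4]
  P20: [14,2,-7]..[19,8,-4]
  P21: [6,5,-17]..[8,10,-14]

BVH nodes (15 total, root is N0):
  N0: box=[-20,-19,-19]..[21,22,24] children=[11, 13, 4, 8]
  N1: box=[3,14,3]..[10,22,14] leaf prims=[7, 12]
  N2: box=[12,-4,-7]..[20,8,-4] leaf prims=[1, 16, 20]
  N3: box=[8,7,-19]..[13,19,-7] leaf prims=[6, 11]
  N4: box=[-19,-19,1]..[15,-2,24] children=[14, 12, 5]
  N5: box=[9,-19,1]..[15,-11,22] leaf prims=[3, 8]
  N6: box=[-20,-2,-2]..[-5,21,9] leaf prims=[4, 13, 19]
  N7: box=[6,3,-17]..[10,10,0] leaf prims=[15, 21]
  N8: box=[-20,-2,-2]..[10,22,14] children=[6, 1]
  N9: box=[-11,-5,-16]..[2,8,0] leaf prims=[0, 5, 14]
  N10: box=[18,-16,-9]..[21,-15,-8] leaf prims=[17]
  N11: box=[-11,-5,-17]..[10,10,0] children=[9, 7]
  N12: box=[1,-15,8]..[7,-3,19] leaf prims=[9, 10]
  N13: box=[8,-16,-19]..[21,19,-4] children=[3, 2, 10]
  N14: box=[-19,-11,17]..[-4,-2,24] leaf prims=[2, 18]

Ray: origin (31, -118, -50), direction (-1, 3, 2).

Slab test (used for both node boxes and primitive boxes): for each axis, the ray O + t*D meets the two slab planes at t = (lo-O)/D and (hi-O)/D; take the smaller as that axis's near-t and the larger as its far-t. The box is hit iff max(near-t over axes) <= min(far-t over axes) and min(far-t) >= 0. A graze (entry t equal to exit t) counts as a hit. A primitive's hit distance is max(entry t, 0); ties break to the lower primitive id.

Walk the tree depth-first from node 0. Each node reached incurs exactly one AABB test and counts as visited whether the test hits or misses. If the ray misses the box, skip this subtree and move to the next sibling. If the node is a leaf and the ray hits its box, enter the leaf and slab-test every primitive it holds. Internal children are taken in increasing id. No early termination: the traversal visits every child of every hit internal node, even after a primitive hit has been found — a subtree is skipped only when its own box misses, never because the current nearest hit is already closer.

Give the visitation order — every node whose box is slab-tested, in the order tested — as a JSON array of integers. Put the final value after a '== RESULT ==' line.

Traverse from the root:
N0 x:[10,51] y:[33,140/3] z:[31/2,37] -> hit [33,37], descend [4, 8, 11, 13]
  N4 x:[16,50] y:[33,116/3] z:[51/2,37] -> hit [33,37], descend [5, 12, 14]
    N5 x:[16,22] y:[33,107/3] z:[51/2,36] -> miss, prune
    N12 x:[24,30] y:[103/3,115/3] z:[29,69/2] -> miss, prune
    N14 x:[35,50] y:[107/3,116/3] z:[67/2,37] -> hit [107/3,37] leaf, test {P2(miss), P18@t=107/3}
  N8 x:[21,51] y:[116/3,140/3] z:[24,32] -> miss, prune
  N11 x:[21,42] y:[113/3,128/3] z:[33/2,25] -> miss, prune
  N13 x:[10,23] y:[34,137/3] z:[31/2,23] -> miss, prune

order=[0, 4, 5, 12, 14, 8, 11, 13]  |boxes|=8  |leaves|=1  hit=P18

== RESULT ==
[0, 4, 5, 12, 14, 8, 11, 13]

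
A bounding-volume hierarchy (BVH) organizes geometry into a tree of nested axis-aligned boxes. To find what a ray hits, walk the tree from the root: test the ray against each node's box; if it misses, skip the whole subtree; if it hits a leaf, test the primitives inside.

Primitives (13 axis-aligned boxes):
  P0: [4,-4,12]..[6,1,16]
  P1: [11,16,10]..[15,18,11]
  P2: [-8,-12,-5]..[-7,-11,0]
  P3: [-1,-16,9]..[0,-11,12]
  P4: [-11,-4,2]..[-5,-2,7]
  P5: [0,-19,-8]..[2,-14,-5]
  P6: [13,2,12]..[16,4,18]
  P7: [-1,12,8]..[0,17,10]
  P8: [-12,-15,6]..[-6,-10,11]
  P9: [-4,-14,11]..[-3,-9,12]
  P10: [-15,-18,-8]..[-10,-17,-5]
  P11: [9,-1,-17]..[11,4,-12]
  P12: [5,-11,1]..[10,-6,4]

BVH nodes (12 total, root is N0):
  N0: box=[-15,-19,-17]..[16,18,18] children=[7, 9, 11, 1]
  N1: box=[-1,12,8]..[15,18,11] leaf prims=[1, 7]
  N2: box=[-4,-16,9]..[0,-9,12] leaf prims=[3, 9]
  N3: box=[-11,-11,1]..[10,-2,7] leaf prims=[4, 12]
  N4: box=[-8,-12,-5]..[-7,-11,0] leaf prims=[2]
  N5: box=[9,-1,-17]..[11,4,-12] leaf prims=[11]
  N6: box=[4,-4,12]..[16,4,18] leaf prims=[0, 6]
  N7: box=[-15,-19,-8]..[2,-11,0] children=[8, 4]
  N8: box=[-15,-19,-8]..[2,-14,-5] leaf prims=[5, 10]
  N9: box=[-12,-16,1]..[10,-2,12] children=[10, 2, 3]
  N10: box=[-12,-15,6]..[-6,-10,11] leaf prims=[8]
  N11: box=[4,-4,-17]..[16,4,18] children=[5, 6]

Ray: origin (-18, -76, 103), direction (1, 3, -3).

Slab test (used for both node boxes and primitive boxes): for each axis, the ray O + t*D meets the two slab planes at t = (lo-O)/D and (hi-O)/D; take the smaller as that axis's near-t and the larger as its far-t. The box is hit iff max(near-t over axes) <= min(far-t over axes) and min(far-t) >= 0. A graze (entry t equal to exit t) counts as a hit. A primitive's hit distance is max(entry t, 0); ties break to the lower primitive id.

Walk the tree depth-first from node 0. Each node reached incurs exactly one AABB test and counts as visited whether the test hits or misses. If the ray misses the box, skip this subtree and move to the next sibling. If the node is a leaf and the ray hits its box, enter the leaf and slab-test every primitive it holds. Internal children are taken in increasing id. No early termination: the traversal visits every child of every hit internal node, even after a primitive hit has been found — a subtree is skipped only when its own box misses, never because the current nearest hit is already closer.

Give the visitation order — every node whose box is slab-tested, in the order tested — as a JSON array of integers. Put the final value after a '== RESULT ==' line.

Traverse from the root:
N0 x:[3,34] y:[19,94/3] z:[85/3,40] -> hit [85/3,94/3], descend [1, 7, 9, 11]
  N1 x:[17,33] y:[88/3,94/3] z:[92/3,95/3] -> hit [92/3,94/3] leaf, test {P1@t=92/3, P7(miss)}
  N7 x:[3,20] y:[19,65/3] z:[103/3,37] -> miss, prune
  N9 x:[6,28] y:[20,74/3] z:[91/3,34] -> miss, prune
  N11 x:[22,34] y:[24,80/3] z:[85/3,40] -> miss, prune

Summary -> nodes [0, 1, 7, 9, 11]; box-tests=5; leaf-entries=1; first=P1

== RESULT ==
[0, 1, 7, 9, 11]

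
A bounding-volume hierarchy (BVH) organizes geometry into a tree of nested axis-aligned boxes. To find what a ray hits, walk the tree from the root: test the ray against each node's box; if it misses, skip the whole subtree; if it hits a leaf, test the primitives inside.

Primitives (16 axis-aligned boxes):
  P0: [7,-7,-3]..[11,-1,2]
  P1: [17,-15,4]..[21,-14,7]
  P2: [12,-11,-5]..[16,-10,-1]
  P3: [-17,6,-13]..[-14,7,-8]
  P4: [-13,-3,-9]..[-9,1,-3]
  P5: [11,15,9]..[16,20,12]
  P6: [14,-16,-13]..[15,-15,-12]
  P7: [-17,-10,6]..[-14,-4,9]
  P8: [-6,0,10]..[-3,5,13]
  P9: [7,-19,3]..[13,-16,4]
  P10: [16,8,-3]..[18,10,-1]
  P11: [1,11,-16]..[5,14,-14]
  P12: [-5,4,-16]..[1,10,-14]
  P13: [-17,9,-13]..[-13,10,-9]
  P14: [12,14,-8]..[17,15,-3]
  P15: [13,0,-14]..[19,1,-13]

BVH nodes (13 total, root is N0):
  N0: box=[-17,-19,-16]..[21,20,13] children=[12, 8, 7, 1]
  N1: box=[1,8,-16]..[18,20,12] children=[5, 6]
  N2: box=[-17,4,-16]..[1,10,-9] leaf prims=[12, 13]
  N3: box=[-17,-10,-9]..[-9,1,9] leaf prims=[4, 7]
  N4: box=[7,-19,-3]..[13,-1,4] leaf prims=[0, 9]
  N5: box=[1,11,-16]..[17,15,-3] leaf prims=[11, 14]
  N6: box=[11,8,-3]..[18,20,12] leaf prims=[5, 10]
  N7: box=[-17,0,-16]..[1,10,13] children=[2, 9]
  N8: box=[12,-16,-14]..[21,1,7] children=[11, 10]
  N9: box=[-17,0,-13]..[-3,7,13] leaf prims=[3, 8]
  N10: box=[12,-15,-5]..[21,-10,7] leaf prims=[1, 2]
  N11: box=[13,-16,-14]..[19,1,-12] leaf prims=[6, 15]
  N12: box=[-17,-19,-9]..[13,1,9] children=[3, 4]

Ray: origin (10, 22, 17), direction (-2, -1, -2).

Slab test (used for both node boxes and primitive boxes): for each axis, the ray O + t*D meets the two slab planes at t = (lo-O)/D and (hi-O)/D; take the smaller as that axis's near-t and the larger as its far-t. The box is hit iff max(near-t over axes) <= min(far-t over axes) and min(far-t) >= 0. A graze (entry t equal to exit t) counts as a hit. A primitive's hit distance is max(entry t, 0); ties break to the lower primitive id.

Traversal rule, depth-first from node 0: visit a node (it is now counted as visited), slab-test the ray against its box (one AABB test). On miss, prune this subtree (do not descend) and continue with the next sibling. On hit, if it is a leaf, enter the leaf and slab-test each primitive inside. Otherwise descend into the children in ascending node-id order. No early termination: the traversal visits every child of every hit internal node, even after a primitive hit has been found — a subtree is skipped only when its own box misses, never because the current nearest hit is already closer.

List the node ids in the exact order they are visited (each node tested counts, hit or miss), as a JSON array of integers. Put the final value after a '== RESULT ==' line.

Traverse from the root:
N0 x:[-11/2,27/2] y:[2,41] z:[2,33/2] -> hit [2,27/2], descend [1, 7, 8, 12]
  N1 x:[-4,9/2] y:[2,14] z:[5/2,33/2] -> hit [5/2,9/2], descend [5, 6]
    N5 x:[-7/2,9/2] y:[7,11] z:[10,33/2] -> miss, prune
    N6 x:[-4,-1/2] y:[2,14] z:[5/2,10] -> miss, prune
  N7 x:[9/2,27/2] y:[12,22] z:[2,33/2] -> hit [12,27/2], descend [2, 9]
    N2 x:[9/2,27/2] y:[12,18] z:[13,33/2] -> hit [13,27/2] leaf, test {P12(miss), P13@t=13}
    N9 x:[13/2,27/2] y:[15,22] z:[2,15] -> miss, prune
  N8 x:[-11/2,-1] y:[21,38] z:[5,31/2] -> miss, prune
  N12 x:[-3/2,27/2] y:[21,41] z:[4,13] -> miss, prune

9 AABB tests over nodes [0, 1, 5, 6, 7, 2, 9, 8, 12]; 1 leaf entered; closest P13.

== RESULT ==
[0, 1, 5, 6, 7, 2, 9, 8, 12]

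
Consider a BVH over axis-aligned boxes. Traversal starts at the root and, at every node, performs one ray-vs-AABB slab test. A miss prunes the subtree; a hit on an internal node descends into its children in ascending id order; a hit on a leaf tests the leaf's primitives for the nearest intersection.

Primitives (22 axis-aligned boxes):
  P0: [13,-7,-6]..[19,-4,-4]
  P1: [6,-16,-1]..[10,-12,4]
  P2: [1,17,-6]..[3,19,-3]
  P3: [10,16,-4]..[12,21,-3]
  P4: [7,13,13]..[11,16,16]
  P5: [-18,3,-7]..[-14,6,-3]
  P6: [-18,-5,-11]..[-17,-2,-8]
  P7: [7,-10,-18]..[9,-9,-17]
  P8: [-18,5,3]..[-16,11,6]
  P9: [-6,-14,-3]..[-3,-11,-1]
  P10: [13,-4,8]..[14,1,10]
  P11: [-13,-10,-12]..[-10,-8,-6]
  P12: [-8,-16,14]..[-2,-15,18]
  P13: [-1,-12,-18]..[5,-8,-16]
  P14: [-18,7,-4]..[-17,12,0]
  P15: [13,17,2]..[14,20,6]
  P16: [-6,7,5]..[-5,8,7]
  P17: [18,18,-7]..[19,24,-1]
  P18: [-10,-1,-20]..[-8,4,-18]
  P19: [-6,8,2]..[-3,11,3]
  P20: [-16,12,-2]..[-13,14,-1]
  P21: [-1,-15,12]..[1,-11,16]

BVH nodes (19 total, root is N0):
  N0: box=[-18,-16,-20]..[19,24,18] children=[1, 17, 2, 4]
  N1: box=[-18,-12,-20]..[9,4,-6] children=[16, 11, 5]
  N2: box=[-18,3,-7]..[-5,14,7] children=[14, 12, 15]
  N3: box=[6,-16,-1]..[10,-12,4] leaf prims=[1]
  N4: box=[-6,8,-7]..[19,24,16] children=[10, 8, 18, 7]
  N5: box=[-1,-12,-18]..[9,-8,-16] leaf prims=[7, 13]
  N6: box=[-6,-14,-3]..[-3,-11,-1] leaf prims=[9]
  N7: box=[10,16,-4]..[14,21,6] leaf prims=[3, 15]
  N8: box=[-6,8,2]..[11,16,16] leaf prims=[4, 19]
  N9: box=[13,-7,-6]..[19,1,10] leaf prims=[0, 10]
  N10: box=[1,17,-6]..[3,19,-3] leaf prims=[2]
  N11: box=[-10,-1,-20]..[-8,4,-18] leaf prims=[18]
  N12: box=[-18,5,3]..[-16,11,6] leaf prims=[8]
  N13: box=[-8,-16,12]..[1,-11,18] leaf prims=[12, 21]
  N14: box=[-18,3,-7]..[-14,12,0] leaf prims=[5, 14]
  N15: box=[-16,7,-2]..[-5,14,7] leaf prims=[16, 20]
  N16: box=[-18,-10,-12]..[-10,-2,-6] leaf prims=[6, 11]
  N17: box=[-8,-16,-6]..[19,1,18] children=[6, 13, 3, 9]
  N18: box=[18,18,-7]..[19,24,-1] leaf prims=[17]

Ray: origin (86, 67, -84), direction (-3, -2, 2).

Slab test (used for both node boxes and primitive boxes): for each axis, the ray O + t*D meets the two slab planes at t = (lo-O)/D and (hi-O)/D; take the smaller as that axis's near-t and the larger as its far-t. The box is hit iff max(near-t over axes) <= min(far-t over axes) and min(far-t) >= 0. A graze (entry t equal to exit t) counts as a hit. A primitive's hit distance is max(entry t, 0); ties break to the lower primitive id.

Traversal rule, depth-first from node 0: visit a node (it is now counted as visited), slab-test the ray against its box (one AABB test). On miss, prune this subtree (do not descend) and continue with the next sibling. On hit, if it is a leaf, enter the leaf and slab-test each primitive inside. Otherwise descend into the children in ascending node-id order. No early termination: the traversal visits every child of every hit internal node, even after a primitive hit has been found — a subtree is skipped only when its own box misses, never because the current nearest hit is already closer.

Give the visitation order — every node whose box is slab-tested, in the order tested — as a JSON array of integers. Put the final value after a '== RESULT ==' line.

Walk:
N0 x:[67/3,104/3] y:[43/2,83/2] z:[32,51] -> hit [32,104/3], descend [1, 2, 4, 17]
  N1 x:[77/3,104/3] y:[63/2,79/2] z:[32,39] -> hit [32,104/3], descend [5, 11, 16]
    N5 x:[77/3,29] y:[75/2,79/2] z:[33,34] -> miss, prune
    N11 x:[94/3,32] y:[63/2,34] z:[32,33] -> hit [32,32] leaf, test {P18@t=32}
    N16 x:[32,104/3] y:[69/2,77/2] z:[36,39] -> miss, prune
  N2 x:[91/3,104/3] y:[53/2,32] z:[77/2,91/2] -> miss, prune
  N4 x:[67/3,92/3] y:[43/2,59/2] z:[77/2,50] -> miss, prune
  N17 x:[67/3,94/3] y:[33,83/2] z:[39,51] -> miss, prune

Visited [0, 1, 5, 11, 16, 2, 4, 17]. Tests: 8 box, 1 leaf. Nearest: P18.

== RESULT ==
[0, 1, 5, 11, 16, 2, 4, 17]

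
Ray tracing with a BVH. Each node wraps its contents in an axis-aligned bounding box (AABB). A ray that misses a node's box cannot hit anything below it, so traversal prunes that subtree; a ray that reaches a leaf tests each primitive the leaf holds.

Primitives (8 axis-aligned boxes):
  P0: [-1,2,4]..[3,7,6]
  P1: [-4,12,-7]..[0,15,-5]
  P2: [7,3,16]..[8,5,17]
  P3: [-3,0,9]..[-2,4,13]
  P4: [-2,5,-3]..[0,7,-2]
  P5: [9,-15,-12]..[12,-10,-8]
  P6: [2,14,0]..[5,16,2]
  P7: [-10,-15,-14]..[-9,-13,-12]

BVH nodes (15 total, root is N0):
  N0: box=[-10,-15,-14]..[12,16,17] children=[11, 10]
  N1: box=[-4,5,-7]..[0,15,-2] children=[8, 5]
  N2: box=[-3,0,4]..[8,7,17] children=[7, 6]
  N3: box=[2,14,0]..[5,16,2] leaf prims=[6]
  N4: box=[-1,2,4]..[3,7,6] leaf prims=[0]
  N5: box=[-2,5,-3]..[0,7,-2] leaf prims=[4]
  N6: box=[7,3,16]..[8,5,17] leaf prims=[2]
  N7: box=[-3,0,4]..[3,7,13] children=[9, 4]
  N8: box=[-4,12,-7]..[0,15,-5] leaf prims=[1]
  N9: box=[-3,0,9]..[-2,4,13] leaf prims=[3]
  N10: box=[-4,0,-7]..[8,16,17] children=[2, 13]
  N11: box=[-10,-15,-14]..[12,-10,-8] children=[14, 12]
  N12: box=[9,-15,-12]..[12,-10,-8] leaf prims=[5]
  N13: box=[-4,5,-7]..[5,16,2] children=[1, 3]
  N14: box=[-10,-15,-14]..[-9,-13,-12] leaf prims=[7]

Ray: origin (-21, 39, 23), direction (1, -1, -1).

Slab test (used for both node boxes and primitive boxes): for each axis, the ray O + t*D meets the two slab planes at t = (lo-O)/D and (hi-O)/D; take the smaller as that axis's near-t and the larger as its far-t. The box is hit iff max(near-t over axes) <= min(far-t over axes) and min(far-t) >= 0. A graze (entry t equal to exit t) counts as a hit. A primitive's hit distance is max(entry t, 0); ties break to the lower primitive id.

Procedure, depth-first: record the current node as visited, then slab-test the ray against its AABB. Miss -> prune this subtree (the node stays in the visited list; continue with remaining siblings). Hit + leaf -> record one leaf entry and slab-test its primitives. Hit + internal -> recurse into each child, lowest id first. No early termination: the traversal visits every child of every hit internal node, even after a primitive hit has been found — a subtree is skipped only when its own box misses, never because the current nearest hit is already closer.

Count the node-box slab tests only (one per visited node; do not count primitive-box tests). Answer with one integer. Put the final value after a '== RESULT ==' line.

Traverse from the root:
N0 x:[11,33] y:[23,54] z:[6,37] -> hit [23,33], descend [10, 11]
  N10 x:[17,29] y:[23,39] z:[6,30] -> hit [23,29], descend [2, 13]
    N2 x:[18,29] y:[32,39] z:[6,19] -> miss, prune
    N13 x:[17,26] y:[23,34] z:[21,30] -> hit [23,26], descend [1, 3]
      N1 x:[17,21] y:[24,34] z:[25,30] -> miss, prune
      N3 x:[23,26] y:[23,25] z:[21,23] -> hit [23,23] leaf, test {P6@t=23}
  N11 x:[11,33] y:[49,54] z:[31,37] -> miss, prune

order=[0, 10, 2, 13, 1, 3, 11]  |boxes|=7  |leaves|=1  hit=P6

== RESULT ==
7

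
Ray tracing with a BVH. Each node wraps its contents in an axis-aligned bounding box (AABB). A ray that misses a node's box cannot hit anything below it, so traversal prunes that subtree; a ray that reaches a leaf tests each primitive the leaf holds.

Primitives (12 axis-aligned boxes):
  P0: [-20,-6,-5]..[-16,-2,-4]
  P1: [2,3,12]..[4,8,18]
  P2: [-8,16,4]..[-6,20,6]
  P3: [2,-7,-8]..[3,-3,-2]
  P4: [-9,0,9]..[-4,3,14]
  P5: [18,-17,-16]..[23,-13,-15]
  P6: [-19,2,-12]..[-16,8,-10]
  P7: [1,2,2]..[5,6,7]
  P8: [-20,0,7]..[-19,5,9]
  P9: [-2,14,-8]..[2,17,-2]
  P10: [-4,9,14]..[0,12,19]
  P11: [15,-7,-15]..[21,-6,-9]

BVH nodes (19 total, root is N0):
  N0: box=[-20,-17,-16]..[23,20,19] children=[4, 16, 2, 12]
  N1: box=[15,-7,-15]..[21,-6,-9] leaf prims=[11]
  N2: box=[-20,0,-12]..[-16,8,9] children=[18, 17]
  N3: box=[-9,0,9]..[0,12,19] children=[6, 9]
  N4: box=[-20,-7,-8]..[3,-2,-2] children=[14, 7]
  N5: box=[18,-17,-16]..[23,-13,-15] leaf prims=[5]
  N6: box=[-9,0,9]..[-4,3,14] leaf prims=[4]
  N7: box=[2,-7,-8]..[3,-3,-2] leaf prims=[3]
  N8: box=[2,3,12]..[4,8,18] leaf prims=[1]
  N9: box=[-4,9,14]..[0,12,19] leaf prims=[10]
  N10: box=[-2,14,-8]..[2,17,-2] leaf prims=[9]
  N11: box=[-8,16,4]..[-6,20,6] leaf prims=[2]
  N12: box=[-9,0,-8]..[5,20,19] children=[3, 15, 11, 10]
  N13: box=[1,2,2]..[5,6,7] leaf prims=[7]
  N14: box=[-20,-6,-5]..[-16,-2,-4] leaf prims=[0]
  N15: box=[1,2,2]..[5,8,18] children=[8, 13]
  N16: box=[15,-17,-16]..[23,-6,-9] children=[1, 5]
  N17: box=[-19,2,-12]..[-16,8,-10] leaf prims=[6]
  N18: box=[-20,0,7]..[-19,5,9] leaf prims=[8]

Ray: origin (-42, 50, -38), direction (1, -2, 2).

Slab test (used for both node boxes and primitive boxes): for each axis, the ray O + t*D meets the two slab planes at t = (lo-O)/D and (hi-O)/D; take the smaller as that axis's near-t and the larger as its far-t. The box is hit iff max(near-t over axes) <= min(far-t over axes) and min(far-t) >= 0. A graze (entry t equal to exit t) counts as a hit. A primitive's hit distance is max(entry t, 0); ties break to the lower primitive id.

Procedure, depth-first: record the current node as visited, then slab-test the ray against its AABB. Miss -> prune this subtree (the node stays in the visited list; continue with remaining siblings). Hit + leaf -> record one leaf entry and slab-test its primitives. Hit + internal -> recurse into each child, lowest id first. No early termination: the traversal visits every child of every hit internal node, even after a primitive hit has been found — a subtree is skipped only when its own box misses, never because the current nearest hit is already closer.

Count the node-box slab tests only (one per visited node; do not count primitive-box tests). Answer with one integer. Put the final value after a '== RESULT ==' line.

Trace the traversal:
N0 x:[22,65] y:[15,67/2] z:[11,57/2] -> hit [22,57/2], descend [2, 4, 12, 16]
  N2 x:[22,26] y:[21,25] z:[13,47/2] -> hit [22,47/2], descend [17, 18]
    N17 x:[23,26] y:[21,24] z:[13,14] -> miss, prune
    N18 x:[22,23] y:[45/2,25] z:[45/2,47/2] -> hit [45/2,23] leaf, test {P8@t=45/2}
  N4 x:[22,45] y:[26,57/2] z:[15,18] -> miss, prune
  N12 x:[33,47] y:[15,25] z:[15,57/2] -> miss, prune
  N16 x:[57,65] y:[28,67/2] z:[11,29/2] -> miss, prune

Visited [0, 2, 17, 18, 4, 12, 16]. Tests: 7 box, 1 leaf. Nearest: P8.

== RESULT ==
7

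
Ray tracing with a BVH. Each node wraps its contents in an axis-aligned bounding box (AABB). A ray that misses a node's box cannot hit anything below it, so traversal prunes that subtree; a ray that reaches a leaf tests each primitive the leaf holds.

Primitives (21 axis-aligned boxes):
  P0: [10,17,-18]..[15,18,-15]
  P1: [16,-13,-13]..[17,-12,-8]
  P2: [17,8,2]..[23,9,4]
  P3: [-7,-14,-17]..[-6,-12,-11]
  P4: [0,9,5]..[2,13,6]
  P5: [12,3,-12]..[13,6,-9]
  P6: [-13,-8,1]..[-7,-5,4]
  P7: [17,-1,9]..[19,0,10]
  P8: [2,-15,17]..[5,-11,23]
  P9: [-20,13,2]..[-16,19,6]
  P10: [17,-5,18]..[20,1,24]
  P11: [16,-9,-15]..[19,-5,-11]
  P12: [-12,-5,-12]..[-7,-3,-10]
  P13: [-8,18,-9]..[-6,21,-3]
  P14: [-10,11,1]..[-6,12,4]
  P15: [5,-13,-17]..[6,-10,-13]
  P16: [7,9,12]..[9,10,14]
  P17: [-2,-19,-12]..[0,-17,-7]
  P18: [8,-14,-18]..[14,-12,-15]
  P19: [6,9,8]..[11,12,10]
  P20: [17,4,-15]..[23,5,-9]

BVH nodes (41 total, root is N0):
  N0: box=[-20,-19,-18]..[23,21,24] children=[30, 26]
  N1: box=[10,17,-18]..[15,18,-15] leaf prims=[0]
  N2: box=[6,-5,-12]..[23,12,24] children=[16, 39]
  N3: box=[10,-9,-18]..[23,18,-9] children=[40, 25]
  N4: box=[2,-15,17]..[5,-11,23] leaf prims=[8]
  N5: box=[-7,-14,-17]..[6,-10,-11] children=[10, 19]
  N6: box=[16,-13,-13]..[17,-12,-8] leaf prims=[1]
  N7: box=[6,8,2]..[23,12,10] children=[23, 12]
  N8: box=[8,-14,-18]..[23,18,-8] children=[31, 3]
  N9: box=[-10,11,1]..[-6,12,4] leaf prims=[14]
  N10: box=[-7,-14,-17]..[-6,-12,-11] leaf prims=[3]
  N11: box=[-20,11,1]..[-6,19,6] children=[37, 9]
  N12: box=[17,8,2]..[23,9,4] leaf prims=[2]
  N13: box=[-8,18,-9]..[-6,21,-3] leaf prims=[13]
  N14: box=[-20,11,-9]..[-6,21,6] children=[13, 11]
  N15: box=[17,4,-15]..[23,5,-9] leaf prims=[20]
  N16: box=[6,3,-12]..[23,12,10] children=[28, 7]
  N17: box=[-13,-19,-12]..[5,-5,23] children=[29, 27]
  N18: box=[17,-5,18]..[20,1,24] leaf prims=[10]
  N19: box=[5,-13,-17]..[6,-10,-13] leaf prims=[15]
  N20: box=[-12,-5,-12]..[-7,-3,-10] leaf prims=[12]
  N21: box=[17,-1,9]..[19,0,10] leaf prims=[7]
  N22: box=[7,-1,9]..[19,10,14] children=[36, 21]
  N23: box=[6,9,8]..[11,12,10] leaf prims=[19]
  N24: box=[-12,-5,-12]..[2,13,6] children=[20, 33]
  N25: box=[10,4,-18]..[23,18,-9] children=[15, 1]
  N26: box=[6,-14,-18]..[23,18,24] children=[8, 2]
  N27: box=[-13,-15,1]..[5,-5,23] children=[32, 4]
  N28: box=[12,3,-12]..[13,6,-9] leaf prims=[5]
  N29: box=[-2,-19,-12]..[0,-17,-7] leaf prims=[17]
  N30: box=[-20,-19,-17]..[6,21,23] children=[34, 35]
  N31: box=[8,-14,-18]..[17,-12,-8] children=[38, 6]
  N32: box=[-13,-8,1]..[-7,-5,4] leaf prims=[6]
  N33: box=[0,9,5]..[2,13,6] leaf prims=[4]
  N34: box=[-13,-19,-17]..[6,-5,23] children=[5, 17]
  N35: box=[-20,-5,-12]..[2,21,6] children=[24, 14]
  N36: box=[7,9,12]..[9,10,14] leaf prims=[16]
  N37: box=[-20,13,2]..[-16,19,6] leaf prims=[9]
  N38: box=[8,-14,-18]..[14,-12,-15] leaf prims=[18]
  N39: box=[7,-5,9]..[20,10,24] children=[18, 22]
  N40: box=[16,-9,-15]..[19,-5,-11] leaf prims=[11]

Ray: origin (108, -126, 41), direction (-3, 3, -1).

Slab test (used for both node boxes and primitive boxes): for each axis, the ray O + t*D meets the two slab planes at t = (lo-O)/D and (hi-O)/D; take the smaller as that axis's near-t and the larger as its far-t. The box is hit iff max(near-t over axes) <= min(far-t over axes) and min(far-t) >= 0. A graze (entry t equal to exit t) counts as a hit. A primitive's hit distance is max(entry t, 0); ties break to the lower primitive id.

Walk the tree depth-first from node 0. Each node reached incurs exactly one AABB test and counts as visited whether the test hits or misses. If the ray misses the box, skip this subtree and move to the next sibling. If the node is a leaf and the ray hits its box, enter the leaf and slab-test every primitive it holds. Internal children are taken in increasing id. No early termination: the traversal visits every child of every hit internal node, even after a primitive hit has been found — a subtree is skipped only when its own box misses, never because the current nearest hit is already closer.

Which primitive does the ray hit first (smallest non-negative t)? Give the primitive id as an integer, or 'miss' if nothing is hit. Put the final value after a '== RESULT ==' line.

Trace the traversal:
N0 x:[85/3,128/3] y:[107/3,49] z:[17,59] -> hit [107/3,128/3], descend [26, 30]
  N26 x:[85/3,34] y:[112/3,48] z:[17,59] -> miss, prune
  N30 x:[34,128/3] y:[107/3,49] z:[18,58] -> hit [107/3,128/3], descend [34, 35]
    N34 x:[34,121/3] y:[107/3,121/3] z:[18,58] -> hit [107/3,121/3], descend [5, 17]
      N5 x:[34,115/3] y:[112/3,116/3] z:[52,58] -> miss, prune
      N17 x:[103/3,121/3] y:[107/3,121/3] z:[18,53] -> hit [107/3,121/3], descend [27, 29]
        N27 x:[103/3,121/3] y:[37,121/3] z:[18,40] -> hit [37,40], descend [4, 32]
          N4 x:[103/3,106/3] y:[37,115/3] z:[18,24] -> miss, prune
          N32 x:[115/3,121/3] y:[118/3,121/3] z:[37,40] -> hit [118/3,40] leaf, test {P6@t=118/3}
        N29 x:[36,110/3] y:[107/3,109/3] z:[48,53] -> miss, prune
    N35 x:[106/3,128/3] y:[121/3,49] z:[35,53] -> hit [121/3,128/3], descend [14, 24]
      N14 x:[38,128/3] y:[137/3,49] z:[35,50] -> miss, prune
      N24 x:[106/3,40] y:[121/3,139/3] z:[35,53] -> miss, prune

order=[0, 26, 30, 34, 5, 17, 27, 4, 32, 29, 35, 14, 24]  |boxes|=13  |leaves|=1  hit=P6

== RESULT ==
6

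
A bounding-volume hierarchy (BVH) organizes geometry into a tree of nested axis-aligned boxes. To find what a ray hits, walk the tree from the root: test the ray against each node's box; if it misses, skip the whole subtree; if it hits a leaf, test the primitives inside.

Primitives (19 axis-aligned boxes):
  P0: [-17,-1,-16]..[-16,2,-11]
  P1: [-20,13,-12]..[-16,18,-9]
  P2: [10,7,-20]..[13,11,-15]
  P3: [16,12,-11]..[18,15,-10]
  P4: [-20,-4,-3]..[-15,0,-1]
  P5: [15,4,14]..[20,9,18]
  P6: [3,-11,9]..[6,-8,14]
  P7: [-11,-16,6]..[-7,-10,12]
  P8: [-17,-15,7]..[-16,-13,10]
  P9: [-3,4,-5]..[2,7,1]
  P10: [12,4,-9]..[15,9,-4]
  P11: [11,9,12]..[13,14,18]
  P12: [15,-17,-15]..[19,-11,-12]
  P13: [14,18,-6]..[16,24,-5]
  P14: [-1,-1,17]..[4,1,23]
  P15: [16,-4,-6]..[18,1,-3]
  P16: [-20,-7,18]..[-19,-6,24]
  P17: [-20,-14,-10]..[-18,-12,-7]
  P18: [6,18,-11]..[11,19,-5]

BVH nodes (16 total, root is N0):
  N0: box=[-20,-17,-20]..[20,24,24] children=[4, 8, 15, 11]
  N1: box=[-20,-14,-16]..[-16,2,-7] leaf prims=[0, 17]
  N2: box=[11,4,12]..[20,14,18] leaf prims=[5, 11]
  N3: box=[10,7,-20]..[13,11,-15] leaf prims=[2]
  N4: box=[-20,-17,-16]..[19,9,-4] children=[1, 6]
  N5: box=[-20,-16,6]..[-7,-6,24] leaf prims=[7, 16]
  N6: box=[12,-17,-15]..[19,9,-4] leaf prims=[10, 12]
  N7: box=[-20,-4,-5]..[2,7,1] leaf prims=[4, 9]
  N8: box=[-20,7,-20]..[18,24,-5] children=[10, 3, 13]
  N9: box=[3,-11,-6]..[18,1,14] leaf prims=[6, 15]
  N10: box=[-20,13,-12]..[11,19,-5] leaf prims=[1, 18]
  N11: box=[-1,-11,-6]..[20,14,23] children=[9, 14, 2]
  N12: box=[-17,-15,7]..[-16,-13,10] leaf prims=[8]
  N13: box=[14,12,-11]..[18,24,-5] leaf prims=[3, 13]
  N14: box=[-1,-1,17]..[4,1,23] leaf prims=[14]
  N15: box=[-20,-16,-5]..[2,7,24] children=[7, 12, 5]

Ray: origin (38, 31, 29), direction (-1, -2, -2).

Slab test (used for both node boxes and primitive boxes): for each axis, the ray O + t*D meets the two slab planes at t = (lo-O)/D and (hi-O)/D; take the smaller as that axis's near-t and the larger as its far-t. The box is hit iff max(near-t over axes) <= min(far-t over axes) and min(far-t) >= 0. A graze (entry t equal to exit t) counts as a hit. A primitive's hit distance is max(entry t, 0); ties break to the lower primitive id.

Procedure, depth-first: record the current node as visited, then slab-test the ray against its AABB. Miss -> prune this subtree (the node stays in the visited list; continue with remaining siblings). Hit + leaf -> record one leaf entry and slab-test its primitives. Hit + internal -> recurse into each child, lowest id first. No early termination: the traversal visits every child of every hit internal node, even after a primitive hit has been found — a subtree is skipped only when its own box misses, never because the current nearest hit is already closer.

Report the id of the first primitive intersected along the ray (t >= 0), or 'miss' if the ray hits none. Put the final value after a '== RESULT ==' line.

Trace the traversal:
N0 x:[18,58] y:[7/2,24] z:[5/2,49/2] -> hit [18,24], descend [4, 8, 11, 15]
  N4 x:[19,58] y:[11,24] z:[33/2,45/2] -> hit [19,45/2], descend [1, 6]
    N1 x:[54,58] y:[29/2,45/2] z:[18,45/2] -> miss, prune
    N6 x:[19,26] y:[11,24] z:[33/2,22] -> hit [19,22] leaf, test {P10(miss), P12@t=21}
  N8 x:[20,58] y:[7/2,12] z:[17,49/2] -> miss, prune
  N11 x:[18,39] y:[17/2,21] z:[3,35/2] -> miss, prune
  N15 x:[36,58] y:[12,47/2] z:[5/2,17] -> miss, prune

Summary -> nodes [0, 4, 1, 6, 8, 11, 15]; box-tests=7; leaf-entries=1; first=P12

== RESULT ==
12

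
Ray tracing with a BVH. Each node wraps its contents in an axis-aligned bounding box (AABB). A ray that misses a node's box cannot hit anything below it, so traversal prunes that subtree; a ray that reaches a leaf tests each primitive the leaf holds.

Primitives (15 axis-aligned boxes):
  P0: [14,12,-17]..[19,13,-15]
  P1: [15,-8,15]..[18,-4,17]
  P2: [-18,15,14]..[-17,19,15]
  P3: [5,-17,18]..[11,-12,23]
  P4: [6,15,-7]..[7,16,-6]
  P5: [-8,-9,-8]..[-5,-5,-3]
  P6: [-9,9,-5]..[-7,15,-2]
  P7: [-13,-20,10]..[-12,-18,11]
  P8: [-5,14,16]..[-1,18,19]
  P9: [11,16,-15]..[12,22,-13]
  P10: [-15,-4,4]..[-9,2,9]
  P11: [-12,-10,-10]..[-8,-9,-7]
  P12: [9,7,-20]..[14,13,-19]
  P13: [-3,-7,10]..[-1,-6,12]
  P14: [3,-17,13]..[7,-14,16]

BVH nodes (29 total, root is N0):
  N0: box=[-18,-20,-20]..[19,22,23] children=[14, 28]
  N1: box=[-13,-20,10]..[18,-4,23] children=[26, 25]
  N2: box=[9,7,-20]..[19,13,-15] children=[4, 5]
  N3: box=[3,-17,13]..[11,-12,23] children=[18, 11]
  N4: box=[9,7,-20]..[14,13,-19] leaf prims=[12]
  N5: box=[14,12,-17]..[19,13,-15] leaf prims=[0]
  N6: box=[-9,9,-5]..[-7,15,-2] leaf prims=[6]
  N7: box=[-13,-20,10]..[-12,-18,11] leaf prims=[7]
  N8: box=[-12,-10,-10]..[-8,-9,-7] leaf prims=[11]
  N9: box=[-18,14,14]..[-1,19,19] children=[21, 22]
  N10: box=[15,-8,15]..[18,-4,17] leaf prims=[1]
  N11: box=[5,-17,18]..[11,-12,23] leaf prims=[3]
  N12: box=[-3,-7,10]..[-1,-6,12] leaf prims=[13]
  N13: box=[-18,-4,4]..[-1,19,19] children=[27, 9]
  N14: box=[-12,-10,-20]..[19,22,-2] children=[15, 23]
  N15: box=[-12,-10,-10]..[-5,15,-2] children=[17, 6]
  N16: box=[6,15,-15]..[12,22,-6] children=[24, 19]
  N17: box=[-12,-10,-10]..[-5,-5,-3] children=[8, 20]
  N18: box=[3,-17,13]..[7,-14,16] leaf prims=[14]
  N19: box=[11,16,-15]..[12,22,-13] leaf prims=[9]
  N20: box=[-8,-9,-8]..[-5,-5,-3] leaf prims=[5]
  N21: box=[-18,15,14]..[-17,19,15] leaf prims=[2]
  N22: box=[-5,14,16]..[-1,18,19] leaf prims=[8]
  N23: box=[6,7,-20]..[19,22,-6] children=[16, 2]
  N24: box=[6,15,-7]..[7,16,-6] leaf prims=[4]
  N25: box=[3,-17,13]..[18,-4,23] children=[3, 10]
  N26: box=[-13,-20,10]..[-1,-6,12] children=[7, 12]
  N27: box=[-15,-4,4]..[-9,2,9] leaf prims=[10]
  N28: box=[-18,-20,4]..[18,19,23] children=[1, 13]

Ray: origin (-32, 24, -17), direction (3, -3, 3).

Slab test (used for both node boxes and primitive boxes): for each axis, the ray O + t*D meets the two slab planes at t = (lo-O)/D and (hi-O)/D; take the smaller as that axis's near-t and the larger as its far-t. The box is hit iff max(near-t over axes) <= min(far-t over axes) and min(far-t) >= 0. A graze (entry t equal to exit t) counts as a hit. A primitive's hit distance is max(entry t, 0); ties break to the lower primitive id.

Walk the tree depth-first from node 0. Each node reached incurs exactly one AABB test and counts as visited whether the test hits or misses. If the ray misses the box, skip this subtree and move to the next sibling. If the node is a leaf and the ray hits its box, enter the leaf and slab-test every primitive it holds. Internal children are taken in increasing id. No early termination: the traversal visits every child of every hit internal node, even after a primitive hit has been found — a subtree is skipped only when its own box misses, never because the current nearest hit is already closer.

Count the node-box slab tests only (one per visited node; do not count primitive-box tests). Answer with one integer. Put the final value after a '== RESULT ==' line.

Trace the traversal:
N0 x:[14/3,17] y:[2/3,44/3] z:[-1,40/3] -> hit [14/3,40/3], descend [14, 28]
  N14 x:[20/3,17] y:[2/3,34/3] z:[-1,5] -> miss, prune
  N28 x:[14/3,50/3] y:[5/3,44/3] z:[7,40/3] -> hit [7,40/3], descend [1, 13]
    N1 x:[19/3,50/3] y:[28/3,44/3] z:[9,40/3] -> hit [28/3,40/3], descend [25, 26]
      N25 x:[35/3,50/3] y:[28/3,41/3] z:[10,40/3] -> hit [35/3,40/3], descend [3, 10]
        N3 x:[35/3,43/3] y:[12,41/3] z:[10,40/3] -> hit [12,40/3], descend [11, 18]
          N11 x:[37/3,43/3] y:[12,41/3] z:[35/3,40/3] -> hit [37/3,40/3] leaf, test {P3@t=37/3}
          N18 x:[35/3,13] y:[38/3,41/3] z:[10,11] -> miss, prune
        N10 x:[47/3,50/3] y:[28/3,32/3] z:[32/3,34/3] -> miss, prune
      N26 x:[19/3,31/3] y:[10,44/3] z:[9,29/3] -> miss, prune
    N13 x:[14/3,31/3] y:[5/3,28/3] z:[7,12] -> hit [7,28/3], descend [9, 27]
      N9 x:[14/3,31/3] y:[5/3,10/3] z:[31/3,12] -> miss, prune
      N27 x:[17/3,23/3] y:[22/3,28/3] z:[7,26/3] -> hit [22/3,23/3] leaf, test {P10@t=22/3}

Visited [0, 14, 28, 1, 25, 3, 11, 18, 10, 26, 13, 9, 27]. Tests: 13 box, 2 leaf. Nearest: P10.

== RESULT ==
13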